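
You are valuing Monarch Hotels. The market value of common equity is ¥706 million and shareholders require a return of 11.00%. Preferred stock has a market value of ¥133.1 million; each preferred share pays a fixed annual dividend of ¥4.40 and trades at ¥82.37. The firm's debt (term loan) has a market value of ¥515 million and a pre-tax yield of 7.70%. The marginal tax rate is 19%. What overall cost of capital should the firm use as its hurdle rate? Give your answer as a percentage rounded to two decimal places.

Cost of preferred: Rp = 4.4 / 82.37 = 5.3418%.
Total capital V = 706 + 133.1 + 515 = 1354.1.
Equity: weight = 706/1354.1 = 0.5214; cost = 11%.
Preferred: weight = 133.1/1354.1 = 0.0983; cost = 5.3418%.
Term loan: weight = 515/1354.1 = 0.3803; after-tax cost = 7.7% × (1 − 19%) = 6.2370%.
WACC = 0.5214 × 11.0000% + 0.0983 × 5.3418% + 0.3803 × 6.2370% = 8.6323%.

8.63%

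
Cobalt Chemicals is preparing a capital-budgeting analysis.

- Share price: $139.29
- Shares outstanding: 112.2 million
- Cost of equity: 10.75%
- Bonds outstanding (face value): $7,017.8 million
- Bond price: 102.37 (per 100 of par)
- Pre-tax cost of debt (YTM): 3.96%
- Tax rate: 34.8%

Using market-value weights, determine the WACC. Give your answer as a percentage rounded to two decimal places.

Market value of equity E = 139.29 × 112.2m = 15628.338m. Market value of debt D = 7017.8m × 102.37/100 = 7184.12186m.
Total capital V = 15628.338 + 7184.12186 = 22812.45986.
Equity: weight = 15628.338/22812.45986 = 0.6851; cost = 10.75%.
Bonds outstanding: weight = 7184.12186/22812.45986 = 0.3149; after-tax cost = 3.96% × (1 − 34.8%) = 2.5819%.
WACC = 0.6851 × 10.7500% + 0.3149 × 2.5819% = 8.1777%.

8.18%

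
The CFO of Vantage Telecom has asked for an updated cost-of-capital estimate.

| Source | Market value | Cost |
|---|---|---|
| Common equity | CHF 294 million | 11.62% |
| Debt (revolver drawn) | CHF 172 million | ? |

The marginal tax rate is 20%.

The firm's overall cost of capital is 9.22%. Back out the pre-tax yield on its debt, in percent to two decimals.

Total capital V = 294 + 172 = 466.
Equity weight = 294/466 = 0.6309.
Revolver drawn weight = 172/466 = 0.3691.
Equity contribution = 0.6309 × 11.62% = 7.3311%.
Remaining for debt = 9.22% − 7.3311% = 1.8889%.
Rd × (1 − 20%) × 0.3691 = 1.8889%  ⇒  Rd = 6.3971%.

6.40%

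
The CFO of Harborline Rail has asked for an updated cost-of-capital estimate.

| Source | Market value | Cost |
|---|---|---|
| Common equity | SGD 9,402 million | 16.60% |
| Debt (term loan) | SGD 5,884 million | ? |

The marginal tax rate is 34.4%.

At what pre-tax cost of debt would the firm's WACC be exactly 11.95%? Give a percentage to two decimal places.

6.89%

Total capital V = 9402 + 5884 = 15286.
Equity weight = 9402/15286 = 0.6151.
Term loan weight = 5884/15286 = 0.3849.
Equity contribution = 0.6151 × 16.6% = 10.2102%.
Remaining for debt = 11.95% − 10.2102% = 1.7398%.
Rd × (1 − 34.4%) × 0.3849 = 1.7398%  ⇒  Rd = 6.8899%.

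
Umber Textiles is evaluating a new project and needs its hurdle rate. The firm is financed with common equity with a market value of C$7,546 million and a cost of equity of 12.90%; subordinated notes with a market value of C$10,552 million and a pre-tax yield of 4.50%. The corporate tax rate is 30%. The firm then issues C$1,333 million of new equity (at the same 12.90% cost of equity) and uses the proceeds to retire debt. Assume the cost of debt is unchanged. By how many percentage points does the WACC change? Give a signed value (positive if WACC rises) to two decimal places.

+0.72 pp

Current WACC:
Total capital V = 7546 + 10552 = 18098.
Equity: weight = 7546/18098 = 0.4170; cost = 12.9%.
Subordinated notes: weight = 10552/18098 = 0.5830; after-tax cost = 4.5% × (1 − 30%) = 3.1500%.
WACC = 0.4170 × 12.9000% + 0.5830 × 3.1500% = 7.2153%.
After the change:
Total capital V = 8879 + 9219 = 18098.
Equity: weight = 8879/18098 = 0.4906; cost = 12.9%.
Subordinated notes: weight = 9219/18098 = 0.5094; after-tax cost = 4.5% × (1 − 30%) = 3.1500%.
WACC = 0.4906 × 12.9000% + 0.5094 × 3.1500% = 7.9334%.
Change in WACC = 7.9334% − 7.2153% = 0.7181 pp.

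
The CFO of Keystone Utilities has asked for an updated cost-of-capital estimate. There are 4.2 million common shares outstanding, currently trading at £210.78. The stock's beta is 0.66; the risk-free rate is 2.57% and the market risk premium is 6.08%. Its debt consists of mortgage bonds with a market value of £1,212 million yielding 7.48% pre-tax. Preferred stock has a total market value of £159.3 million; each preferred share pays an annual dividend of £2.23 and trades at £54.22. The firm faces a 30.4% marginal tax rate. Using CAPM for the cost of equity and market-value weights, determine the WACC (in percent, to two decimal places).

Cost of equity via CAPM: Re = 2.57% + 0.66 × 6.08% = 6.5828%.
Cost of preferred: Rp = 2.23 / 54.22 = 4.1129%.
Market value of equity E = 210.78 × 4.2m = 885.276m.
Total capital V = 885.276 + 159.3 + 1212 = 2256.576.
Equity: weight = 885.276/2256.576 = 0.3923; cost = 6.5828%.
Preferred: weight = 159.3/2256.576 = 0.0706; cost = 4.1129%.
Mortgage bonds: weight = 1212/2256.576 = 0.5371; after-tax cost = 7.48% × (1 − 30.4%) = 5.2061%.
WACC = 0.3923 × 6.5828% + 0.0706 × 4.1129% + 0.5371 × 5.2061% = 5.6690%.

5.67%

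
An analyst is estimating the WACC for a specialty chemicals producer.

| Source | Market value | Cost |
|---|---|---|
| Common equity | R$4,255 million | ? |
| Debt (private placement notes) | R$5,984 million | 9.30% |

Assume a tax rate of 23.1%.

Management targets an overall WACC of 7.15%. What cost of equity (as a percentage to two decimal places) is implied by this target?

Total capital V = 4255 + 5984 = 10239.
Equity weight = 4255/10239 = 0.4156.
Private placement notes weight = 5984/10239 = 0.5844.
Debt contribution = 0.5844 × 9.3% × (1 − 23.1%) = 4.1797%.
Required equity contribution = 7.15% − 4.1797% = 2.9703%.
Re = 2.9703% / 0.4156 = 7.1476%.

7.15%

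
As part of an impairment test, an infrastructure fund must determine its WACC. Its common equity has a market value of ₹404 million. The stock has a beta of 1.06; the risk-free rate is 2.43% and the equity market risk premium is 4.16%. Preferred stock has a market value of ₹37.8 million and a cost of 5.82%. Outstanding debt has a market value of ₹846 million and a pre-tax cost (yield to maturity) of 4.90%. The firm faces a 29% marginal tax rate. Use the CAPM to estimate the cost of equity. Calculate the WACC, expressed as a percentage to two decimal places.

Cost of equity via CAPM: Re = 2.43% + 1.06 × 4.16% = 6.8396%.
Total capital V = 404 + 37.8 + 846 = 1287.8.
Equity: weight = 404/1287.8 = 0.3137; cost = 6.8396%.
Preferred: weight = 37.8/1287.8 = 0.0294; cost = 5.82%.
Debt: weight = 846/1287.8 = 0.6569; after-tax cost = 4.9% × (1 − 29%) = 3.4790%.
WACC = 0.3137 × 6.8396% + 0.0294 × 5.8200% + 0.6569 × 3.4790% = 4.6020%.

4.60%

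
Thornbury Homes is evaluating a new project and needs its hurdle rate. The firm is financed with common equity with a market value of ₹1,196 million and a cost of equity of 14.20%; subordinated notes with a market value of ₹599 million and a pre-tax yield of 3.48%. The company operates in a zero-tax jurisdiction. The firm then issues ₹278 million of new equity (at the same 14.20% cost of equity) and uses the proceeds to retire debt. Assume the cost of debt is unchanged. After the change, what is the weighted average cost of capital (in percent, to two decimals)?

12.28%

After the change:
Total capital V = 1474 + 321 = 1795.
Equity: weight = 1474/1795 = 0.8212; cost = 14.2%.
Subordinated notes: weight = 321/1795 = 0.1788; after-tax cost = 3.48% × (1 − 0%) = 3.4800%.
WACC = 0.8212 × 14.2000% + 0.1788 × 3.4800% = 12.2829%.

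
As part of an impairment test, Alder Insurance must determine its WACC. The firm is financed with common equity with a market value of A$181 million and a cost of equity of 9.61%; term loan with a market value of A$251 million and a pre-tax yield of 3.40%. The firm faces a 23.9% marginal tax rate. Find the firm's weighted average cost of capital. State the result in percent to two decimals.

5.53%

Total capital V = 181 + 251 = 432.
Equity: weight = 181/432 = 0.4190; cost = 9.61%.
Term loan: weight = 251/432 = 0.5810; after-tax cost = 3.4% × (1 − 23.9%) = 2.5874%.
WACC = 0.4190 × 9.6100% + 0.5810 × 2.5874% = 5.5297%.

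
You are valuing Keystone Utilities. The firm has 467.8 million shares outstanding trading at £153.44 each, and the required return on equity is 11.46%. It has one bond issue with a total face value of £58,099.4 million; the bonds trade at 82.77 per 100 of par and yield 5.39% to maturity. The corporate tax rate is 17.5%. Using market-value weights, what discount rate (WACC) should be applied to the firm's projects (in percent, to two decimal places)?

Market value of equity E = 153.44 × 467.8m = 71779.232m. Market value of debt D = 58099.4m × 82.77/100 = 48088.87338m.
Total capital V = 71779.232 + 48088.87338 = 119868.10538.
Equity: weight = 71779.232/119868.10538 = 0.5988; cost = 11.46%.
Bonds outstanding: weight = 48088.87338/119868.10538 = 0.4012; after-tax cost = 5.39% × (1 − 17.5%) = 4.4467%.
WACC = 0.5988 × 11.4600% + 0.4012 × 4.4467% = 8.6464%.

8.65%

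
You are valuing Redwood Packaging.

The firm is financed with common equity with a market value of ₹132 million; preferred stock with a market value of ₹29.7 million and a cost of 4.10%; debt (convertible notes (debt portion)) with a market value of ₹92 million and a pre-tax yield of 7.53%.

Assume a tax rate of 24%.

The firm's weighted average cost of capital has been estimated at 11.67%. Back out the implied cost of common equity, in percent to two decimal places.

Total capital V = 132 + 29.7 + 92 = 253.7.
Equity weight = 132/253.7 = 0.5203.
Preferred weight = 29.7/253.7 = 0.1171.
Convertible notes (debt portion) weight = 92/253.7 = 0.3626.
Debt contribution = 0.3626 × 7.53% × (1 − 24%) = 2.0753%.
Preferred contribution = 0.1171 × 4.1% = 0.4800%.
Required equity contribution = 11.67% − 2.5553% = 9.1147%.
Re = 9.1147% / 0.5203 = 17.5183%.

17.52%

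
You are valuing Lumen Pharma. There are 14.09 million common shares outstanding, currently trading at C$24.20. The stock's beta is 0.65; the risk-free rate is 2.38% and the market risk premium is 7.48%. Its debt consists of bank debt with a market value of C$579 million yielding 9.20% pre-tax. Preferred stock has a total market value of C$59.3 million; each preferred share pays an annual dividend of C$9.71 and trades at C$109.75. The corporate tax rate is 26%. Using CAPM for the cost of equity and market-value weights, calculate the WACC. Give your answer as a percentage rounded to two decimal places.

Cost of equity via CAPM: Re = 2.38% + 0.65 × 7.48% = 7.2420%.
Cost of preferred: Rp = 9.71 / 109.75 = 8.8474%.
Market value of equity E = 24.2 × 14.09m = 340.978m.
Total capital V = 340.978 + 59.3 + 579 = 979.278.
Equity: weight = 340.978/979.278 = 0.3482; cost = 7.242%.
Preferred: weight = 59.3/979.278 = 0.0606; cost = 8.8474%.
Bank debt: weight = 579/979.278 = 0.5913; after-tax cost = 9.2% × (1 − 26%) = 6.8080%.
WACC = 0.3482 × 7.2420% + 0.0606 × 8.8474% + 0.5913 × 6.8080% = 7.0826%.

7.08%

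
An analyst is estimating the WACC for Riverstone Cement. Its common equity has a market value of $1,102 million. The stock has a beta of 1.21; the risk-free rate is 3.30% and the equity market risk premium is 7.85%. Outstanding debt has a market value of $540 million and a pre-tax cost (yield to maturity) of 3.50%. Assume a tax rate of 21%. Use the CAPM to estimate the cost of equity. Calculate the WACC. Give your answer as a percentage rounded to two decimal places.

Cost of equity via CAPM: Re = 3.3% + 1.21 × 7.85% = 12.7985%.
Total capital V = 1102 + 540 = 1642.
Equity: weight = 1102/1642 = 0.6711; cost = 12.7985%.
Debt: weight = 540/1642 = 0.3289; after-tax cost = 3.5% × (1 − 21%) = 2.7650%.
WACC = 0.6711 × 12.7985% + 0.3289 × 2.7650% = 9.4988%.

9.50%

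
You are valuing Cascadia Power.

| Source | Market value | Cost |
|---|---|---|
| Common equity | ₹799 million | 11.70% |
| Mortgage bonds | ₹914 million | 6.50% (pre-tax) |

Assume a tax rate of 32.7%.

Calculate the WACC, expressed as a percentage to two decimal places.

Total capital V = 799 + 914 = 1713.
Equity: weight = 799/1713 = 0.4664; cost = 11.7%.
Mortgage bonds: weight = 914/1713 = 0.5336; after-tax cost = 6.5% × (1 − 32.7%) = 4.3745%.
WACC = 0.4664 × 11.7000% + 0.5336 × 4.3745% = 7.7914%.

7.79%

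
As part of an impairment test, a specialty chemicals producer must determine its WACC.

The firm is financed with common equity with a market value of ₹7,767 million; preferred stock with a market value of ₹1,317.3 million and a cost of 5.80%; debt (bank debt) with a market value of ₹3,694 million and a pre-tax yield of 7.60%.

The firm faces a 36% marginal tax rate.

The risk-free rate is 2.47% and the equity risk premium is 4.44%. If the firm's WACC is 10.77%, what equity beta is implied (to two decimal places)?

Total capital V = 7767 + 1317.3 + 3694 = 12778.3.
Equity weight = 7767/12778.3 = 0.6078.
Preferred weight = 1317.3/12778.3 = 0.1031.
Bank debt weight = 3694/12778.3 = 0.2891.
Debt contribution = 0.2891 × 7.6% × (1 − 36%) = 1.4061%.
Preferred contribution = 0.1031 × 5.8% = 0.5979%.
Required equity contribution = 10.77% − 2.0040% = 8.7660%  ⇒  Re = 14.4218%.
CAPM: 14.4218% = 2.47% + β × 4.44%  ⇒  β = 2.6919.

2.69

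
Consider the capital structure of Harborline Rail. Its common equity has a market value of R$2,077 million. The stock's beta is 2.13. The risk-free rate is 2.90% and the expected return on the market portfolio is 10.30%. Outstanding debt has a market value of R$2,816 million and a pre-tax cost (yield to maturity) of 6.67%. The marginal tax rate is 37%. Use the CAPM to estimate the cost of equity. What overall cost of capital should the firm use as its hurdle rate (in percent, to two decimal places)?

10.34%

Market risk premium = 10.3% − 2.9% = 7.4%.
Cost of equity via CAPM: Re = 2.9% + 2.13 × 7.4% = 18.6620%.
Total capital V = 2077 + 2816 = 4893.
Equity: weight = 2077/4893 = 0.4245; cost = 18.662%.
Debt: weight = 2816/4893 = 0.5755; after-tax cost = 6.67% × (1 − 37%) = 4.2021%.
WACC = 0.4245 × 18.6620% + 0.5755 × 4.2021% = 10.3401%.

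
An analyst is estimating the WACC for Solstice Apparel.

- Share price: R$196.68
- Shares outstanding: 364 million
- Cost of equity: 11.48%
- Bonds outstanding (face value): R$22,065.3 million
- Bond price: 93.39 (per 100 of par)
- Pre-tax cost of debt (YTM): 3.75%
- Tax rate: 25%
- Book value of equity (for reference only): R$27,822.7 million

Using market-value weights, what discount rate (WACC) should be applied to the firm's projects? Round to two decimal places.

Market value of equity E = 196.68 × 364m = 71591.52m. Market value of debt D = 22065.3m × 93.39/100 = 20606.78367m.
Total capital V = 71591.52 + 20606.78367 = 92198.30367.
Equity: weight = 71591.52/92198.30367 = 0.7765; cost = 11.48%.
Bonds outstanding: weight = 20606.78367/92198.30367 = 0.2235; after-tax cost = 3.75% × (1 − 25%) = 2.8125%.
WACC = 0.7765 × 11.4800% + 0.2235 × 2.8125% = 9.5428%.

9.54%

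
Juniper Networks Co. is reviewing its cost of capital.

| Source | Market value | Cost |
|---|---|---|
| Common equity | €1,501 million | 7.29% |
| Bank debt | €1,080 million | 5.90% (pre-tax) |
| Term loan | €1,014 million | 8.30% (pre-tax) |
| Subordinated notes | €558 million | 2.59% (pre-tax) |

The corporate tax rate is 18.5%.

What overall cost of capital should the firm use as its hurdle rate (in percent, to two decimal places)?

5.82%

Total capital V = 1501 + 1080 + 1014 + 558 = 4153.
Equity: weight = 1501/4153 = 0.3614; cost = 7.29%.
Bank debt: weight = 1080/4153 = 0.2601; after-tax cost = 5.9% × (1 − 18.5%) = 4.8085%.
Term loan: weight = 1014/4153 = 0.2442; after-tax cost = 8.3% × (1 − 18.5%) = 6.7645%.
Subordinated notes: weight = 558/4153 = 0.1344; after-tax cost = 2.59% × (1 − 18.5%) = 2.1108%.
WACC = 0.3614 × 7.2900% + 0.2601 × 4.8085% + 0.2442 × 6.7645% + 0.1344 × 2.1108% = 5.8205%.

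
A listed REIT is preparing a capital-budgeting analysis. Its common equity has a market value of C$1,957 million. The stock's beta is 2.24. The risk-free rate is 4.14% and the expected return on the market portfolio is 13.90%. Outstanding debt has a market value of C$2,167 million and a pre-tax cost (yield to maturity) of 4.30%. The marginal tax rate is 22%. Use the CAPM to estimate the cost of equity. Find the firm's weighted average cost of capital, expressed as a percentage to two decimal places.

Market risk premium = 13.9% − 4.14% = 9.76%.
Cost of equity via CAPM: Re = 4.14% + 2.24 × 9.76% = 26.0024%.
Total capital V = 1957 + 2167 = 4124.
Equity: weight = 1957/4124 = 0.4745; cost = 26.0024%.
Debt: weight = 2167/4124 = 0.5255; after-tax cost = 4.3% × (1 − 22%) = 3.3540%.
WACC = 0.4745 × 26.0024% + 0.5255 × 3.3540% = 14.1016%.

14.10%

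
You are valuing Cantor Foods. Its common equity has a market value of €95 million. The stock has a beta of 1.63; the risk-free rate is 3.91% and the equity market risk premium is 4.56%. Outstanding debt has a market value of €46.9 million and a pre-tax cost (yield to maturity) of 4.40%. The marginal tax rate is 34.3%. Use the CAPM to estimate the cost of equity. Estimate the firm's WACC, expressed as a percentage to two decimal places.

8.55%

Cost of equity via CAPM: Re = 3.91% + 1.63 × 4.56% = 11.3428%.
Total capital V = 95 + 46.9 = 141.9.
Equity: weight = 95/141.9 = 0.6695; cost = 11.3428%.
Debt: weight = 46.9/141.9 = 0.3305; after-tax cost = 4.4% × (1 − 34.3%) = 2.8908%.
WACC = 0.6695 × 11.3428% + 0.3305 × 2.8908% = 8.5493%.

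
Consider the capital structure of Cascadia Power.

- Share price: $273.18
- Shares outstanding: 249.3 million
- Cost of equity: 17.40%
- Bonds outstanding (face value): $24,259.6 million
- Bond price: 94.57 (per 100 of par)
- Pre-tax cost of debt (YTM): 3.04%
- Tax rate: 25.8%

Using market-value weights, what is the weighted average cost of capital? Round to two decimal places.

13.58%

Market value of equity E = 273.18 × 249.3m = 68103.774m. Market value of debt D = 24259.6m × 94.57/100 = 22942.30372m.
Total capital V = 68103.774 + 22942.30372 = 91046.07772.
Equity: weight = 68103.774/91046.07772 = 0.7480; cost = 17.4%.
Bonds outstanding: weight = 22942.30372/91046.07772 = 0.2520; after-tax cost = 3.04% × (1 − 25.8%) = 2.2557%.
WACC = 0.7480 × 17.4000% + 0.2520 × 2.2557% = 13.5838%.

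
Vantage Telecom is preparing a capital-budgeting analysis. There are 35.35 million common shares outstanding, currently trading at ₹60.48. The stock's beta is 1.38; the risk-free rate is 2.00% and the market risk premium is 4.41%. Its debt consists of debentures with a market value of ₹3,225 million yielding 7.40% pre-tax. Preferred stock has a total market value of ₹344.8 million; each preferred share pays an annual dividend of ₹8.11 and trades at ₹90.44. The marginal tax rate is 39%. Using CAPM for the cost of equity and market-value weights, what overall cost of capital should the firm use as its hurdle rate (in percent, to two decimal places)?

6.12%

Cost of equity via CAPM: Re = 2.0% + 1.38 × 4.41% = 8.0858%.
Cost of preferred: Rp = 8.11 / 90.44 = 8.9673%.
Market value of equity E = 60.48 × 35.35m = 2137.968m.
Total capital V = 2137.968 + 344.8 + 3225 = 5707.768.
Equity: weight = 2137.968/5707.768 = 0.3746; cost = 8.0858%.
Preferred: weight = 344.8/5707.768 = 0.0604; cost = 8.9673%.
Debentures: weight = 3225/5707.768 = 0.5650; after-tax cost = 7.4% × (1 − 39%) = 4.5140%.
WACC = 0.3746 × 8.0858% + 0.0604 × 8.9673% + 0.5650 × 4.5140% = 6.1209%.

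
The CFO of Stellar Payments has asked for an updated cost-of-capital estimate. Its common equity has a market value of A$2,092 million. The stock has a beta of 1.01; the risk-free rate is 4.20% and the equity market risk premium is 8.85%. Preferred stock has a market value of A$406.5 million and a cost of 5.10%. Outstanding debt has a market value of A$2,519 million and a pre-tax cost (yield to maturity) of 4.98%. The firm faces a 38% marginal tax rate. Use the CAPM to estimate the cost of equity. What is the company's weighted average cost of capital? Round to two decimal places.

7.44%

Cost of equity via CAPM: Re = 4.2% + 1.01 × 8.85% = 13.1385%.
Total capital V = 2092 + 406.5 + 2519 = 5017.5.
Equity: weight = 2092/5017.5 = 0.4169; cost = 13.1385%.
Preferred: weight = 406.5/5017.5 = 0.0810; cost = 5.1%.
Debt: weight = 2519/5017.5 = 0.5020; after-tax cost = 4.98% × (1 − 38%) = 3.0876%.
WACC = 0.4169 × 13.1385% + 0.0810 × 5.1000% + 0.5020 × 3.0876% = 7.4413%.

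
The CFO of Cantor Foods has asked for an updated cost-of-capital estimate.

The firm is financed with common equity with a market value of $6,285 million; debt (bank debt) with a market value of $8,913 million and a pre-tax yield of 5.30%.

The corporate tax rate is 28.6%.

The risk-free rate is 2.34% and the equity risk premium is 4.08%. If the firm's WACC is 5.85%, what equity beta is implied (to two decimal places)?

Total capital V = 6285 + 8913 = 15198.
Equity weight = 6285/15198 = 0.4135.
Bank debt weight = 8913/15198 = 0.5865.
Debt contribution = 0.5865 × 5.3% × (1 − 28.6%) = 2.2193%.
Required equity contribution = 5.85% − 2.2193% = 3.6307%  ⇒  Re = 8.7796%.
CAPM: 8.7796% = 2.34% + β × 4.08%  ⇒  β = 1.5783.

1.58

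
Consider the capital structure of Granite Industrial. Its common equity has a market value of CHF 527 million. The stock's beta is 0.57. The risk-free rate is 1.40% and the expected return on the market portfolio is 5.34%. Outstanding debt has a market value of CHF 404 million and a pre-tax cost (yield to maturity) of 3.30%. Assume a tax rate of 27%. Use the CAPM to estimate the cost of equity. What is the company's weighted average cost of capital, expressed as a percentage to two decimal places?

3.11%

Market risk premium = 5.34% − 1.4% = 3.94%.
Cost of equity via CAPM: Re = 1.4% + 0.57 × 3.94% = 3.6458%.
Total capital V = 527 + 404 = 931.
Equity: weight = 527/931 = 0.5661; cost = 3.6458%.
Debt: weight = 404/931 = 0.4339; after-tax cost = 3.3% × (1 − 27%) = 2.4090%.
WACC = 0.5661 × 3.6458% + 0.4339 × 2.4090% = 3.1091%.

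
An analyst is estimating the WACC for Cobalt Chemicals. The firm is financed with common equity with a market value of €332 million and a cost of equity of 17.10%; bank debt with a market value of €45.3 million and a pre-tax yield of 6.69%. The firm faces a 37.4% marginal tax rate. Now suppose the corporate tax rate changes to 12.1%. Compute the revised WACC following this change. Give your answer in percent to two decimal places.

15.75%

After the change:
Total capital V = 332 + 45.3 = 377.3.
Equity: weight = 332/377.3 = 0.8799; cost = 17.1%.
Bank debt: weight = 45.3/377.3 = 0.1201; after-tax cost = 6.69% × (1 − 12.1%) = 5.8805%.
WACC = 0.8799 × 17.1000% + 0.1201 × 5.8805% = 15.7529%.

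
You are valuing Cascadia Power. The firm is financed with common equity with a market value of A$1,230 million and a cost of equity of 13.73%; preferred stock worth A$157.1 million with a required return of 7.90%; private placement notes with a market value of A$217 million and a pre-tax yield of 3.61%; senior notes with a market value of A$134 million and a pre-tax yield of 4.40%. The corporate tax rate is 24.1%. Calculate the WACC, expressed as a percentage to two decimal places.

11.03%

Total capital V = 1230 + 157.1 + 217 + 134 = 1738.1.
Equity: weight = 1230/1738.1 = 0.7077; cost = 13.73%.
Preferred: weight = 157.1/1738.1 = 0.0904; cost = 7.9%.
Private placement notes: weight = 217/1738.1 = 0.1248; after-tax cost = 3.61% × (1 − 24.1%) = 2.7400%.
Senior notes: weight = 134/1738.1 = 0.0771; after-tax cost = 4.4% × (1 − 24.1%) = 3.3396%.
WACC = 0.7077 × 13.7300% + 0.0904 × 7.9000% + 0.1248 × 2.7400% + 0.0771 × 3.3396% = 11.0299%.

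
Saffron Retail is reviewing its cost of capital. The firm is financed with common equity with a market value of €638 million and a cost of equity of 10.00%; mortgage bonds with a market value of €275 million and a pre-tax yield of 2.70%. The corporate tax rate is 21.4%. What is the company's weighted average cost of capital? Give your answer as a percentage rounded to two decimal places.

Total capital V = 638 + 275 = 913.
Equity: weight = 638/913 = 0.6988; cost = 10%.
Mortgage bonds: weight = 275/913 = 0.3012; after-tax cost = 2.7% × (1 − 21.4%) = 2.1222%.
WACC = 0.6988 × 10.0000% + 0.3012 × 2.1222% = 7.6272%.

7.63%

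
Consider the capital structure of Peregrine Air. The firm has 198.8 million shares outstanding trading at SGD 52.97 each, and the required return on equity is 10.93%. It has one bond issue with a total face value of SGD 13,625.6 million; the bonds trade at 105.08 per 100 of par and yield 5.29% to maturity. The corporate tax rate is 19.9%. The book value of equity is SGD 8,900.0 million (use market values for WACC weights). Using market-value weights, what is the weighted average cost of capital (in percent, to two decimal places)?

Market value of equity E = 52.97 × 198.8m = 10530.436m. Market value of debt D = 13625.6m × 105.08/100 = 14317.78048m.
Total capital V = 10530.436 + 14317.78048 = 24848.21648.
Equity: weight = 10530.436/24848.21648 = 0.4238; cost = 10.93%.
Bonds outstanding: weight = 14317.78048/24848.21648 = 0.5762; after-tax cost = 5.29% × (1 − 19.9%) = 4.2373%.
WACC = 0.4238 × 10.9300% + 0.5762 × 4.2373% = 7.0736%.

7.07%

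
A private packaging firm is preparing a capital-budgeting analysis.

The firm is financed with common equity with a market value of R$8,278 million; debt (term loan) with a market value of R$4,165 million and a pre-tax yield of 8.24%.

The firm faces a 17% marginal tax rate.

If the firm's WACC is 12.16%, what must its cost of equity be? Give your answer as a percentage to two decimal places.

Total capital V = 8278 + 4165 = 12443.
Equity weight = 8278/12443 = 0.6653.
Term loan weight = 4165/12443 = 0.3347.
Debt contribution = 0.3347 × 8.24% × (1 − 17%) = 2.2893%.
Required equity contribution = 12.16% − 2.2893% = 9.8707%.
Re = 9.8707% / 0.6653 = 14.8371%.

14.84%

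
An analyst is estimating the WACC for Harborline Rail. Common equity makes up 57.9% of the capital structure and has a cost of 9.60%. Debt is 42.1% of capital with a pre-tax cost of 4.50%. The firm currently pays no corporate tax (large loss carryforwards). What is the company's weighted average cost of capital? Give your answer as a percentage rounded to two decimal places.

After-tax cost of debt = 4.5% × (1 − 0%) = 4.5000%.
WACC = 0.579 × 9.6000% + 0.421 × 4.5000% = 7.4529%.

7.45%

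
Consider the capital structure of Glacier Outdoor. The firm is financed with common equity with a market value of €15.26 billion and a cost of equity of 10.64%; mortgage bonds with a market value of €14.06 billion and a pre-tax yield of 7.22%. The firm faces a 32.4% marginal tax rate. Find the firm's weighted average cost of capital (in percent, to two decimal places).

Total capital V = 15.26 + 14.06 = 29.32.
Equity: weight = 15.26/29.32 = 0.5205; cost = 10.64%.
Mortgage bonds: weight = 14.06/29.32 = 0.4795; after-tax cost = 7.22% × (1 − 32.4%) = 4.8807%.
WACC = 0.5205 × 10.6400% + 0.4795 × 4.8807% = 7.8782%.

7.88%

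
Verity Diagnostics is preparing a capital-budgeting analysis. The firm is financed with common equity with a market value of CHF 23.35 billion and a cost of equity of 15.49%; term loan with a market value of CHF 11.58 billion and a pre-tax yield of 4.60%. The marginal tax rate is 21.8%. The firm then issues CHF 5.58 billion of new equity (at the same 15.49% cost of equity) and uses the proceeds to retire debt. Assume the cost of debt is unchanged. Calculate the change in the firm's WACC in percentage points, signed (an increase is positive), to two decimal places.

+1.90 pp

Current WACC:
Total capital V = 23.35 + 11.58 = 34.93.
Equity: weight = 23.35/34.93 = 0.6685; cost = 15.49%.
Term loan: weight = 11.58/34.93 = 0.3315; after-tax cost = 4.6% × (1 − 21.8%) = 3.5972%.
WACC = 0.6685 × 15.4900% + 0.3315 × 3.5972% = 11.5473%.
After the change:
Total capital V = 28.93 + 6 = 34.93.
Equity: weight = 28.93/34.93 = 0.8282; cost = 15.49%.
Term loan: weight = 6/34.93 = 0.1718; after-tax cost = 4.6% × (1 − 21.8%) = 3.5972%.
WACC = 0.8282 × 15.4900% + 0.1718 × 3.5972% = 13.4471%.
Change in WACC = 13.4471% − 11.5473% = 1.8999 pp.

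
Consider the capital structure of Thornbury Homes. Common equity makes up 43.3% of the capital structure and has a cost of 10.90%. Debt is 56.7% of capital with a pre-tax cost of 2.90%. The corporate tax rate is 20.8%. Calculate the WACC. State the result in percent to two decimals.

After-tax cost of debt = 2.9% × (1 − 20.8%) = 2.2968%.
WACC = 0.433 × 10.9000% + 0.567 × 2.2968% = 6.0220%.

6.02%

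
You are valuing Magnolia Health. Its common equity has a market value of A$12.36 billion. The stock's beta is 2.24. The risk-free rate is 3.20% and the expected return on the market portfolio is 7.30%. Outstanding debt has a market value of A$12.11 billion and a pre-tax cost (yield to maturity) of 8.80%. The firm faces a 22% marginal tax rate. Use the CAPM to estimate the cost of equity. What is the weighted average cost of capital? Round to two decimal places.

9.65%

Market risk premium = 7.3% − 3.2% = 4.1%.
Cost of equity via CAPM: Re = 3.2% + 2.24 × 4.1% = 12.3840%.
Total capital V = 12.36 + 12.11 = 24.47.
Equity: weight = 12.36/24.47 = 0.5051; cost = 12.384%.
Debt: weight = 12.11/24.47 = 0.4949; after-tax cost = 8.8% × (1 − 22%) = 6.8640%.
WACC = 0.5051 × 12.3840% + 0.4949 × 6.8640% = 9.6522%.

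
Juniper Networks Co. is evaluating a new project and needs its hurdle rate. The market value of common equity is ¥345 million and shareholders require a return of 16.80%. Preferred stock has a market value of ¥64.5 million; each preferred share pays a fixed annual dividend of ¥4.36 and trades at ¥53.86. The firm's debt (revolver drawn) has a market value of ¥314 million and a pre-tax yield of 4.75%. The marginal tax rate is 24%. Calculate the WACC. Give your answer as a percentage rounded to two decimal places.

Cost of preferred: Rp = 4.36 / 53.86 = 8.0951%.
Total capital V = 345 + 64.5 + 314 = 723.5.
Equity: weight = 345/723.5 = 0.4768; cost = 16.8%.
Preferred: weight = 64.5/723.5 = 0.0891; cost = 8.0951%.
Revolver drawn: weight = 314/723.5 = 0.4340; after-tax cost = 4.75% × (1 − 24%) = 3.6100%.
WACC = 0.4768 × 16.8000% + 0.0891 × 8.0951% + 0.4340 × 3.6100% = 10.2995%.

10.30%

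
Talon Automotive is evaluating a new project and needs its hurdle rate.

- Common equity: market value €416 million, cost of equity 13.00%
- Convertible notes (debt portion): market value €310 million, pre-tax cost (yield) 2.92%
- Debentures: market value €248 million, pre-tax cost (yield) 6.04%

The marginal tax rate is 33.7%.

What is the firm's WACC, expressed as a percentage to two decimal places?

7.19%

Total capital V = 416 + 310 + 248 = 974.
Equity: weight = 416/974 = 0.4271; cost = 13%.
Convertible notes (debt portion): weight = 310/974 = 0.3183; after-tax cost = 2.92% × (1 − 33.7%) = 1.9360%.
Debentures: weight = 248/974 = 0.2546; after-tax cost = 6.04% × (1 − 33.7%) = 4.0045%.
WACC = 0.4271 × 13.0000% + 0.3183 × 1.9360% + 0.2546 × 4.0045% = 7.1882%.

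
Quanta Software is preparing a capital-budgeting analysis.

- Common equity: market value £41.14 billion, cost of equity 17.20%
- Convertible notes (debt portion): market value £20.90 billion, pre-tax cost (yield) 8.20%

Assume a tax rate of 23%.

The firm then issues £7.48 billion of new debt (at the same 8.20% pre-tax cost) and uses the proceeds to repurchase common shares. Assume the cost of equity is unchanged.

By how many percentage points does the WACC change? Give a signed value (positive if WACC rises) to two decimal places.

-1.31 pp

Current WACC:
Total capital V = 41.14 + 20.9 = 62.04.
Equity: weight = 41.14/62.04 = 0.6631; cost = 17.2%.
Convertible notes (debt portion): weight = 20.9/62.04 = 0.3369; after-tax cost = 8.2% × (1 − 23%) = 6.3140%.
WACC = 0.6631 × 17.2000% + 0.3369 × 6.3140% = 13.5327%.
After the change:
Total capital V = 33.66 + 28.38 = 62.04.
Equity: weight = 33.66/62.04 = 0.5426; cost = 17.2%.
Convertible notes (debt portion): weight = 28.38/62.04 = 0.4574; after-tax cost = 8.2% × (1 − 23%) = 6.3140%.
WACC = 0.5426 × 17.2000% + 0.4574 × 6.3140% = 12.2202%.
Change in WACC = 12.2202% − 13.5327% = -1.3125 pp.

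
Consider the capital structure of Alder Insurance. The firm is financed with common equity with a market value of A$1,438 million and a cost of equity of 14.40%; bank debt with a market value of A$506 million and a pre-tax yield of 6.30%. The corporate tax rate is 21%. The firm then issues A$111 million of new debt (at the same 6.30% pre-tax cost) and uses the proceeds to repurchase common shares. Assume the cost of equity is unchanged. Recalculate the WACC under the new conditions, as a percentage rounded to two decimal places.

11.41%

After the change:
Total capital V = 1327 + 617 = 1944.
Equity: weight = 1327/1944 = 0.6826; cost = 14.4%.
Bank debt: weight = 617/1944 = 0.3174; after-tax cost = 6.3% × (1 − 21%) = 4.9770%.
WACC = 0.6826 × 14.4000% + 0.3174 × 4.9770% = 11.4093%.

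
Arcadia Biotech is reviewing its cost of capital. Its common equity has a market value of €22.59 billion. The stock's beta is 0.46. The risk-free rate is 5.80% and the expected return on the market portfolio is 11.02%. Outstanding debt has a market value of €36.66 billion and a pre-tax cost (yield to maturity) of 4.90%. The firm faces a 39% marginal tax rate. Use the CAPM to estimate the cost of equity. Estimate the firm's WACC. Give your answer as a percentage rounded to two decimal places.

4.98%

Market risk premium = 11.02% − 5.8% = 5.22%.
Cost of equity via CAPM: Re = 5.8% + 0.46 × 5.22% = 8.2012%.
Total capital V = 22.59 + 36.66 = 59.25.
Equity: weight = 22.59/59.25 = 0.3813; cost = 8.2012%.
Debt: weight = 36.66/59.25 = 0.6187; after-tax cost = 4.9% × (1 − 39%) = 2.9890%.
WACC = 0.3813 × 8.2012% + 0.6187 × 2.9890% = 4.9762%.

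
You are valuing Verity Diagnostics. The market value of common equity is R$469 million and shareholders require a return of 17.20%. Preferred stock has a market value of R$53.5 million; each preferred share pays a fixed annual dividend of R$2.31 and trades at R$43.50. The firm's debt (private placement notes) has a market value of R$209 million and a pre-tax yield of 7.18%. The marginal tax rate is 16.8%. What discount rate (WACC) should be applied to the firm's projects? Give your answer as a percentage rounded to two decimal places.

13.12%

Cost of preferred: Rp = 2.31 / 43.5 = 5.3103%.
Total capital V = 469 + 53.5 + 209 = 731.5.
Equity: weight = 469/731.5 = 0.6411; cost = 17.2%.
Preferred: weight = 53.5/731.5 = 0.0731; cost = 5.3103%.
Private placement notes: weight = 209/731.5 = 0.2857; after-tax cost = 7.18% × (1 − 16.8%) = 5.9738%.
WACC = 0.6411 × 17.2000% + 0.0731 × 5.3103% + 0.2857 × 5.9738% = 13.1229%.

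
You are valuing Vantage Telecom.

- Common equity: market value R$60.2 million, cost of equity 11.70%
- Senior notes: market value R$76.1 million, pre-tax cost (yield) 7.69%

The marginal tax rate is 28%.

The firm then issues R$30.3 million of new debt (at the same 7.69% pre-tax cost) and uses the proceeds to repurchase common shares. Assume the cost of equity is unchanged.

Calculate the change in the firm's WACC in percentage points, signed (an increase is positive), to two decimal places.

-1.37 pp

Current WACC:
Total capital V = 60.2 + 76.1 = 136.3.
Equity: weight = 60.2/136.3 = 0.4417; cost = 11.7%.
Senior notes: weight = 76.1/136.3 = 0.5583; after-tax cost = 7.69% × (1 − 28%) = 5.5368%.
WACC = 0.4417 × 11.7000% + 0.5583 × 5.5368% = 8.2589%.
After the change:
Total capital V = 29.9 + 106.4 = 136.3.
Equity: weight = 29.9/136.3 = 0.2194; cost = 11.7%.
Senior notes: weight = 106.4/136.3 = 0.7806; after-tax cost = 7.69% × (1 − 28%) = 5.5368%.
WACC = 0.2194 × 11.7000% + 0.7806 × 5.5368% = 6.8888%.
Change in WACC = 6.8888% − 8.2589% = -1.3701 pp.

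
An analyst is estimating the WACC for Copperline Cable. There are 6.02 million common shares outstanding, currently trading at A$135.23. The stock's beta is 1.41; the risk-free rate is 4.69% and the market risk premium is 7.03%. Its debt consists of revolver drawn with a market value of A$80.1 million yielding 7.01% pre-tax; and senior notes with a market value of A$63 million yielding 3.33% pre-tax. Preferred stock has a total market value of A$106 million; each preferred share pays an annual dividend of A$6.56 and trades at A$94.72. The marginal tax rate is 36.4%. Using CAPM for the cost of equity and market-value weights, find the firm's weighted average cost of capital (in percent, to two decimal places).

12.33%

Cost of equity via CAPM: Re = 4.69% + 1.41 × 7.03% = 14.6023%.
Cost of preferred: Rp = 6.56 / 94.72 = 6.9257%.
Market value of equity E = 135.23 × 6.02m = 814.0846m.
Total capital V = 814.0846 + 106 + 80.1 + 63 = 1063.1846.
Equity: weight = 814.0846/1063.1846 = 0.7657; cost = 14.6023%.
Preferred: weight = 106/1063.1846 = 0.0997; cost = 6.9257%.
Revolver drawn: weight = 80.1/1063.1846 = 0.0753; after-tax cost = 7.01% × (1 − 36.4%) = 4.4584%.
Senior notes: weight = 63/1063.1846 = 0.0593; after-tax cost = 3.33% × (1 − 36.4%) = 2.1179%.
WACC = 0.7657 × 14.6023% + 0.0997 × 6.9257% + 0.0753 × 4.4584% + 0.0593 × 2.1179% = 12.3329%.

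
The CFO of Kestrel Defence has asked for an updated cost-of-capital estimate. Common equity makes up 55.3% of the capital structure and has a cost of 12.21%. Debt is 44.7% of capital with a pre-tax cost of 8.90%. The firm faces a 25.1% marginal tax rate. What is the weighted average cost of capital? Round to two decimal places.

After-tax cost of debt = 8.9% × (1 − 25.1%) = 6.6661%.
WACC = 0.553 × 12.2100% + 0.447 × 6.6661% = 9.7319%.

9.73%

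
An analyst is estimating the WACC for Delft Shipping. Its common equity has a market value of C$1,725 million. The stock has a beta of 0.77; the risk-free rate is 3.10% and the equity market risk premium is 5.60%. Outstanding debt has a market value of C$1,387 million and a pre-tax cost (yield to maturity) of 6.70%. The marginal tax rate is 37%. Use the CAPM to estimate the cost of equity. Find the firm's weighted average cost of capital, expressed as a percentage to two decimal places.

Cost of equity via CAPM: Re = 3.1% + 0.77 × 5.6% = 7.4120%.
Total capital V = 1725 + 1387 = 3112.
Equity: weight = 1725/3112 = 0.5543; cost = 7.412%.
Debt: weight = 1387/3112 = 0.4457; after-tax cost = 6.7% × (1 − 37%) = 4.2210%.
WACC = 0.5543 × 7.4120% + 0.4457 × 4.2210% = 5.9898%.

5.99%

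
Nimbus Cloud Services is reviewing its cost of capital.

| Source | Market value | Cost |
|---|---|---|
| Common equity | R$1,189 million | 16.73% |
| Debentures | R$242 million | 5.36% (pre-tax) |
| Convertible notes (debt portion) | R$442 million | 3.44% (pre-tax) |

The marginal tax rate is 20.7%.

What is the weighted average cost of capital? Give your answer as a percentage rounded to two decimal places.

Total capital V = 1189 + 242 + 442 = 1873.
Equity: weight = 1189/1873 = 0.6348; cost = 16.73%.
Debentures: weight = 242/1873 = 0.1292; after-tax cost = 5.36% × (1 − 20.7%) = 4.2505%.
Convertible notes (debt portion): weight = 442/1873 = 0.2360; after-tax cost = 3.44% × (1 − 20.7%) = 2.7279%.
WACC = 0.6348 × 16.7300% + 0.1292 × 4.2505% + 0.2360 × 2.7279% = 11.8133%.

11.81%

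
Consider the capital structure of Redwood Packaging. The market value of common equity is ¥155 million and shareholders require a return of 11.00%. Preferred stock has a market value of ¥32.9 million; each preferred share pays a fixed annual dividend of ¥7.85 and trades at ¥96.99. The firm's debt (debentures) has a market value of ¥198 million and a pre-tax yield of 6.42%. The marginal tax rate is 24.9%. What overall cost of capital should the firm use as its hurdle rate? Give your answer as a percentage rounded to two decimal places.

7.58%

Cost of preferred: Rp = 7.85 / 96.99 = 8.0936%.
Total capital V = 155 + 32.9 + 198 = 385.9.
Equity: weight = 155/385.9 = 0.4017; cost = 11%.
Preferred: weight = 32.9/385.9 = 0.0853; cost = 8.0936%.
Debentures: weight = 198/385.9 = 0.5131; after-tax cost = 6.42% × (1 − 24.9%) = 4.8214%.
WACC = 0.4017 × 11.0000% + 0.0853 × 8.0936% + 0.5131 × 4.8214% = 7.5821%.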